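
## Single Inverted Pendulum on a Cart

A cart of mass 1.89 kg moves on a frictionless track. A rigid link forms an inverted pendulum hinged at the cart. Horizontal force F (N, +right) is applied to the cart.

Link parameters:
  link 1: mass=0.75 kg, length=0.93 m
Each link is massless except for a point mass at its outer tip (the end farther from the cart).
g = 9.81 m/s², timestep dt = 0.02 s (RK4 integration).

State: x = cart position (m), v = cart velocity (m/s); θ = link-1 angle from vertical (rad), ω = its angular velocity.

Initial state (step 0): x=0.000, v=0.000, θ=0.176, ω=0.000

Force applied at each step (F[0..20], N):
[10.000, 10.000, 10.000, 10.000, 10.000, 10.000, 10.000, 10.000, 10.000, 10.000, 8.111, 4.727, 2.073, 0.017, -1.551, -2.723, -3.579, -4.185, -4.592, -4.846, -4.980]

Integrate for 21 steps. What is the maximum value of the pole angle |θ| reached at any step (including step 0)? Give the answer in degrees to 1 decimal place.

apply F[0]=+10.000 → step 1: x=0.001, v=0.091, θ=0.175, ω=-0.060
apply F[1]=+10.000 → step 2: x=0.004, v=0.183, θ=0.174, ω=-0.120
apply F[2]=+10.000 → step 3: x=0.008, v=0.274, θ=0.171, ω=-0.181
apply F[3]=+10.000 → step 4: x=0.015, v=0.366, θ=0.166, ω=-0.243
apply F[4]=+10.000 → step 5: x=0.023, v=0.459, θ=0.161, ω=-0.307
apply F[5]=+10.000 → step 6: x=0.033, v=0.552, θ=0.154, ω=-0.372
apply F[6]=+10.000 → step 7: x=0.045, v=0.645, θ=0.146, ω=-0.440
apply F[7]=+10.000 → step 8: x=0.059, v=0.740, θ=0.136, ω=-0.511
apply F[8]=+10.000 → step 9: x=0.075, v=0.835, θ=0.126, ω=-0.585
apply F[9]=+10.000 → step 10: x=0.092, v=0.932, θ=0.113, ω=-0.663
apply F[10]=+8.111 → step 11: x=0.112, v=1.009, θ=0.099, ω=-0.724
apply F[11]=+4.727 → step 12: x=0.132, v=1.052, θ=0.084, ω=-0.750
apply F[12]=+2.073 → step 13: x=0.153, v=1.069, θ=0.069, ω=-0.752
apply F[13]=+0.017 → step 14: x=0.175, v=1.064, θ=0.055, ω=-0.734
apply F[14]=-1.551 → step 15: x=0.196, v=1.044, θ=0.040, ω=-0.703
apply F[15]=-2.723 → step 16: x=0.216, v=1.013, θ=0.027, ω=-0.662
apply F[16]=-3.579 → step 17: x=0.236, v=0.974, θ=0.014, ω=-0.615
apply F[17]=-4.185 → step 18: x=0.255, v=0.929, θ=0.002, ω=-0.565
apply F[18]=-4.592 → step 19: x=0.273, v=0.881, θ=-0.009, ω=-0.514
apply F[19]=-4.846 → step 20: x=0.291, v=0.830, θ=-0.019, ω=-0.463
apply F[20]=-4.980 → step 21: x=0.307, v=0.779, θ=-0.027, ω=-0.413
Max |angle| over trajectory = 0.176 rad = 10.1°.

Answer: 10.1°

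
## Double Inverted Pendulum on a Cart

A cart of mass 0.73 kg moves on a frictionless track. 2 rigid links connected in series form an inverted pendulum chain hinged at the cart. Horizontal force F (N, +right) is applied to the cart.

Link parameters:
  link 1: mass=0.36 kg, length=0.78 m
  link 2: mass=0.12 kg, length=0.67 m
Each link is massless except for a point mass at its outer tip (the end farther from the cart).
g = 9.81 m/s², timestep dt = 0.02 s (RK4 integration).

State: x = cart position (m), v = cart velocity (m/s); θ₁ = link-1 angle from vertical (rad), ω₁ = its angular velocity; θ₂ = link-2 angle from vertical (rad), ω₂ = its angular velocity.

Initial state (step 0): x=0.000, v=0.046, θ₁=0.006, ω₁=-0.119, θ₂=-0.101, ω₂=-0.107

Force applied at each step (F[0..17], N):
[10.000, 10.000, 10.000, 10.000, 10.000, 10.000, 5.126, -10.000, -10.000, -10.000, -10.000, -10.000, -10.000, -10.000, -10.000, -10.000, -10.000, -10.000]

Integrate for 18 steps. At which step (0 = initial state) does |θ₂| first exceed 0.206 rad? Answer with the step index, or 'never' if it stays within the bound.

apply F[0]=+10.000 → step 1: x=0.004, v=0.319, θ₁=0.000, ω₁=-0.460, θ₂=-0.104, ω₂=-0.148
apply F[1]=+10.000 → step 2: x=0.013, v=0.594, θ₁=-0.012, ω₁=-0.806, θ₂=-0.107, ω₂=-0.185
apply F[2]=+10.000 → step 3: x=0.027, v=0.871, θ₁=-0.032, ω₁=-1.159, θ₂=-0.111, ω₂=-0.215
apply F[3]=+10.000 → step 4: x=0.048, v=1.149, θ₁=-0.059, ω₁=-1.522, θ₂=-0.115, ω₂=-0.237
apply F[4]=+10.000 → step 5: x=0.073, v=1.429, θ₁=-0.093, ω₁=-1.897, θ₂=-0.120, ω₂=-0.248
apply F[5]=+10.000 → step 6: x=0.105, v=1.710, θ₁=-0.135, ω₁=-2.283, θ₂=-0.125, ω₂=-0.250
apply F[6]=+5.126 → step 7: x=0.140, v=1.859, θ₁=-0.183, ω₁=-2.512, θ₂=-0.130, ω₂=-0.245
apply F[7]=-10.000 → step 8: x=0.175, v=1.606, θ₁=-0.230, ω₁=-2.251, θ₂=-0.135, ω₂=-0.222
apply F[8]=-10.000 → step 9: x=0.205, v=1.361, θ₁=-0.273, ω₁=-2.019, θ₂=-0.139, ω₂=-0.181
apply F[9]=-10.000 → step 10: x=0.230, v=1.125, θ₁=-0.311, ω₁=-1.814, θ₂=-0.142, ω₂=-0.121
apply F[10]=-10.000 → step 11: x=0.250, v=0.896, θ₁=-0.346, ω₁=-1.633, θ₂=-0.144, ω₂=-0.044
apply F[11]=-10.000 → step 12: x=0.266, v=0.673, θ₁=-0.377, ω₁=-1.475, θ₂=-0.144, ω₂=0.051
apply F[12]=-10.000 → step 13: x=0.277, v=0.457, θ₁=-0.405, ω₁=-1.337, θ₂=-0.142, ω₂=0.163
apply F[13]=-10.000 → step 14: x=0.284, v=0.245, θ₁=-0.430, ω₁=-1.218, θ₂=-0.137, ω₂=0.291
apply F[14]=-10.000 → step 15: x=0.287, v=0.038, θ₁=-0.454, ω₁=-1.115, θ₂=-0.130, ω₂=0.434
apply F[15]=-10.000 → step 16: x=0.285, v=-0.166, θ₁=-0.475, ω₁=-1.026, θ₂=-0.120, ω₂=0.593
apply F[16]=-10.000 → step 17: x=0.280, v=-0.366, θ₁=-0.495, ω₁=-0.949, θ₂=-0.106, ω₂=0.766
apply F[17]=-10.000 → step 18: x=0.271, v=-0.564, θ₁=-0.513, ω₁=-0.885, θ₂=-0.089, ω₂=0.954
max |θ₂| = 0.144 ≤ 0.206 over all 19 states.

Answer: never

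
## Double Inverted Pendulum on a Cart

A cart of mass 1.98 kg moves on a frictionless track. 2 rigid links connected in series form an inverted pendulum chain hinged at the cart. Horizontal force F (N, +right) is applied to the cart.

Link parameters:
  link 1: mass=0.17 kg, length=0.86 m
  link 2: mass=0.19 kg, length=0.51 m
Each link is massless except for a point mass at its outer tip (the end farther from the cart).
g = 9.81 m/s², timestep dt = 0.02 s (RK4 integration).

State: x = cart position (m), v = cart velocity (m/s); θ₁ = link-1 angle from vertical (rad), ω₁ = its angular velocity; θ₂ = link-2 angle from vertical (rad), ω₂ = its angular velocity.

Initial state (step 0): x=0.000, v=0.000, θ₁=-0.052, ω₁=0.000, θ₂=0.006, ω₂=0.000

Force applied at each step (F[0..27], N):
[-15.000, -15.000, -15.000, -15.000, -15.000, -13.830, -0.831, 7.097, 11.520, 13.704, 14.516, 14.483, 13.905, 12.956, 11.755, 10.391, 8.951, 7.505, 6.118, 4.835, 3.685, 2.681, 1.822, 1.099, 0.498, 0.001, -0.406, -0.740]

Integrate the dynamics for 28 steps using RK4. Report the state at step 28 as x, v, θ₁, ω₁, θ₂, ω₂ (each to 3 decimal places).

Answer: x=-0.026, v=0.530, θ₁=0.022, ω₁=-0.286, θ₂=0.023, ω₂=-0.178

Derivation:
apply F[0]=-15.000 → step 1: x=-0.001, v=-0.150, θ₁=-0.051, ω₁=0.147, θ₂=0.006, ω₂=0.049
apply F[1]=-15.000 → step 2: x=-0.006, v=-0.299, θ₁=-0.046, ω₁=0.295, θ₂=0.008, ω₂=0.095
apply F[2]=-15.000 → step 3: x=-0.013, v=-0.449, θ₁=-0.039, ω₁=0.446, θ₂=0.010, ω₂=0.138
apply F[3]=-15.000 → step 4: x=-0.024, v=-0.600, θ₁=-0.028, ω₁=0.602, θ₂=0.013, ω₂=0.175
apply F[4]=-15.000 → step 5: x=-0.037, v=-0.750, θ₁=-0.015, ω₁=0.763, θ₂=0.017, ω₂=0.204
apply F[5]=-13.830 → step 6: x=-0.054, v=-0.890, θ₁=0.002, ω₁=0.917, θ₂=0.022, ω₂=0.224
apply F[6]=-0.831 → step 7: x=-0.072, v=-0.899, θ₁=0.021, ω₁=0.927, θ₂=0.026, ω₂=0.233
apply F[7]=+7.097 → step 8: x=-0.089, v=-0.828, θ₁=0.038, ω₁=0.852, θ₂=0.031, ω₂=0.232
apply F[8]=+11.520 → step 9: x=-0.104, v=-0.713, θ₁=0.054, ω₁=0.733, θ₂=0.035, ω₂=0.222
apply F[9]=+13.704 → step 10: x=-0.117, v=-0.577, θ₁=0.067, ω₁=0.595, θ₂=0.040, ω₂=0.203
apply F[10]=+14.516 → step 11: x=-0.127, v=-0.433, θ₁=0.078, ω₁=0.452, θ₂=0.043, ω₂=0.176
apply F[11]=+14.483 → step 12: x=-0.135, v=-0.290, θ₁=0.086, ω₁=0.315, θ₂=0.047, ω₂=0.145
apply F[12]=+13.905 → step 13: x=-0.139, v=-0.153, θ₁=0.091, ω₁=0.187, θ₂=0.049, ω₂=0.110
apply F[13]=+12.956 → step 14: x=-0.141, v=-0.025, θ₁=0.093, ω₁=0.072, θ₂=0.051, ω₂=0.075
apply F[14]=+11.755 → step 15: x=-0.140, v=0.090, θ₁=0.094, ω₁=-0.029, θ₂=0.052, ω₂=0.039
apply F[15]=+10.391 → step 16: x=-0.137, v=0.192, θ₁=0.092, ω₁=-0.115, θ₂=0.053, ω₂=0.004
apply F[16]=+8.951 → step 17: x=-0.133, v=0.279, θ₁=0.089, ω₁=-0.185, θ₂=0.052, ω₂=-0.028
apply F[17]=+7.505 → step 18: x=-0.126, v=0.351, θ₁=0.085, ω₁=-0.240, θ₂=0.051, ω₂=-0.057
apply F[18]=+6.118 → step 19: x=-0.119, v=0.410, θ₁=0.080, ω₁=-0.281, θ₂=0.050, ω₂=-0.083
apply F[19]=+4.835 → step 20: x=-0.110, v=0.456, θ₁=0.074, ω₁=-0.310, θ₂=0.048, ω₂=-0.106
apply F[20]=+3.685 → step 21: x=-0.101, v=0.491, θ₁=0.067, ω₁=-0.328, θ₂=0.046, ω₂=-0.125
apply F[21]=+2.681 → step 22: x=-0.091, v=0.516, θ₁=0.061, ω₁=-0.337, θ₂=0.043, ω₂=-0.141
apply F[22]=+1.822 → step 23: x=-0.080, v=0.532, θ₁=0.054, ω₁=-0.339, θ₂=0.040, ω₂=-0.154
apply F[23]=+1.099 → step 24: x=-0.069, v=0.541, θ₁=0.047, ω₁=-0.335, θ₂=0.037, ω₂=-0.164
apply F[24]=+0.498 → step 25: x=-0.058, v=0.545, θ₁=0.041, ω₁=-0.327, θ₂=0.034, ω₂=-0.171
apply F[25]=+0.001 → step 26: x=-0.048, v=0.544, θ₁=0.034, ω₁=-0.316, θ₂=0.030, ω₂=-0.175
apply F[26]=-0.406 → step 27: x=-0.037, v=0.538, θ₁=0.028, ω₁=-0.302, θ₂=0.027, ω₂=-0.177
apply F[27]=-0.740 → step 28: x=-0.026, v=0.530, θ₁=0.022, ω₁=-0.286, θ₂=0.023, ω₂=-0.178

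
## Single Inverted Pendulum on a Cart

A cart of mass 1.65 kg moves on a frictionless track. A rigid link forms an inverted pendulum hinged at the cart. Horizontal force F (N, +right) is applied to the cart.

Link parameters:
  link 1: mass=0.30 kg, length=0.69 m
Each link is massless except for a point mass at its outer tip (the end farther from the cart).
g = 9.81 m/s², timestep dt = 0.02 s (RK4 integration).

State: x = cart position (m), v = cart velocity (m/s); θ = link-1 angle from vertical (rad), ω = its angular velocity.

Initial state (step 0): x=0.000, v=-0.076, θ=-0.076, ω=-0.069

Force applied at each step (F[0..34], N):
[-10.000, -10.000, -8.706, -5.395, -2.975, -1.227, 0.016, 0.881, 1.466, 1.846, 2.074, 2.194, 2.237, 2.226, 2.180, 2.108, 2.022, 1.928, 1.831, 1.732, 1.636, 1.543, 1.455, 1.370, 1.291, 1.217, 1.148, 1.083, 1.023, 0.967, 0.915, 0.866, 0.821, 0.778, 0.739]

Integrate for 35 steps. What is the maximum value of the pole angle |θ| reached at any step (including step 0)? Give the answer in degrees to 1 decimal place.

apply F[0]=-10.000 → step 1: x=-0.003, v=-0.194, θ=-0.076, ω=0.080
apply F[1]=-10.000 → step 2: x=-0.008, v=-0.313, θ=-0.073, ω=0.230
apply F[2]=-8.706 → step 3: x=-0.015, v=-0.416, θ=-0.067, ω=0.359
apply F[3]=-5.395 → step 4: x=-0.024, v=-0.479, θ=-0.059, ω=0.433
apply F[4]=-2.975 → step 5: x=-0.034, v=-0.513, θ=-0.050, ω=0.467
apply F[5]=-1.227 → step 6: x=-0.044, v=-0.526, θ=-0.041, ω=0.473
apply F[6]=+0.016 → step 7: x=-0.055, v=-0.525, θ=-0.031, ω=0.461
apply F[7]=+0.881 → step 8: x=-0.065, v=-0.513, θ=-0.022, ω=0.436
apply F[8]=+1.466 → step 9: x=-0.075, v=-0.495, θ=-0.014, ω=0.404
apply F[9]=+1.846 → step 10: x=-0.085, v=-0.472, θ=-0.006, ω=0.369
apply F[10]=+2.074 → step 11: x=-0.094, v=-0.447, θ=0.001, ω=0.331
apply F[11]=+2.194 → step 12: x=-0.103, v=-0.420, θ=0.007, ω=0.294
apply F[12]=+2.237 → step 13: x=-0.111, v=-0.394, θ=0.013, ω=0.258
apply F[13]=+2.226 → step 14: x=-0.119, v=-0.367, θ=0.017, ω=0.224
apply F[14]=+2.180 → step 15: x=-0.126, v=-0.342, θ=0.022, ω=0.192
apply F[15]=+2.108 → step 16: x=-0.132, v=-0.317, θ=0.025, ω=0.163
apply F[16]=+2.022 → step 17: x=-0.138, v=-0.293, θ=0.028, ω=0.137
apply F[17]=+1.928 → step 18: x=-0.144, v=-0.271, θ=0.031, ω=0.113
apply F[18]=+1.831 → step 19: x=-0.149, v=-0.250, θ=0.033, ω=0.091
apply F[19]=+1.732 → step 20: x=-0.154, v=-0.230, θ=0.034, ω=0.072
apply F[20]=+1.636 → step 21: x=-0.158, v=-0.211, θ=0.036, ω=0.055
apply F[21]=+1.543 → step 22: x=-0.162, v=-0.194, θ=0.037, ω=0.040
apply F[22]=+1.455 → step 23: x=-0.166, v=-0.178, θ=0.037, ω=0.027
apply F[23]=+1.370 → step 24: x=-0.170, v=-0.162, θ=0.038, ω=0.016
apply F[24]=+1.291 → step 25: x=-0.173, v=-0.148, θ=0.038, ω=0.006
apply F[25]=+1.217 → step 26: x=-0.176, v=-0.135, θ=0.038, ω=-0.003
apply F[26]=+1.148 → step 27: x=-0.178, v=-0.122, θ=0.038, ω=-0.010
apply F[27]=+1.083 → step 28: x=-0.180, v=-0.110, θ=0.037, ω=-0.017
apply F[28]=+1.023 → step 29: x=-0.183, v=-0.099, θ=0.037, ω=-0.022
apply F[29]=+0.967 → step 30: x=-0.184, v=-0.089, θ=0.037, ω=-0.027
apply F[30]=+0.915 → step 31: x=-0.186, v=-0.079, θ=0.036, ω=-0.031
apply F[31]=+0.866 → step 32: x=-0.188, v=-0.070, θ=0.035, ω=-0.034
apply F[32]=+0.821 → step 33: x=-0.189, v=-0.061, θ=0.035, ω=-0.036
apply F[33]=+0.778 → step 34: x=-0.190, v=-0.053, θ=0.034, ω=-0.039
apply F[34]=+0.739 → step 35: x=-0.191, v=-0.045, θ=0.033, ω=-0.040
Max |angle| over trajectory = 0.076 rad = 4.4°.

Answer: 4.4°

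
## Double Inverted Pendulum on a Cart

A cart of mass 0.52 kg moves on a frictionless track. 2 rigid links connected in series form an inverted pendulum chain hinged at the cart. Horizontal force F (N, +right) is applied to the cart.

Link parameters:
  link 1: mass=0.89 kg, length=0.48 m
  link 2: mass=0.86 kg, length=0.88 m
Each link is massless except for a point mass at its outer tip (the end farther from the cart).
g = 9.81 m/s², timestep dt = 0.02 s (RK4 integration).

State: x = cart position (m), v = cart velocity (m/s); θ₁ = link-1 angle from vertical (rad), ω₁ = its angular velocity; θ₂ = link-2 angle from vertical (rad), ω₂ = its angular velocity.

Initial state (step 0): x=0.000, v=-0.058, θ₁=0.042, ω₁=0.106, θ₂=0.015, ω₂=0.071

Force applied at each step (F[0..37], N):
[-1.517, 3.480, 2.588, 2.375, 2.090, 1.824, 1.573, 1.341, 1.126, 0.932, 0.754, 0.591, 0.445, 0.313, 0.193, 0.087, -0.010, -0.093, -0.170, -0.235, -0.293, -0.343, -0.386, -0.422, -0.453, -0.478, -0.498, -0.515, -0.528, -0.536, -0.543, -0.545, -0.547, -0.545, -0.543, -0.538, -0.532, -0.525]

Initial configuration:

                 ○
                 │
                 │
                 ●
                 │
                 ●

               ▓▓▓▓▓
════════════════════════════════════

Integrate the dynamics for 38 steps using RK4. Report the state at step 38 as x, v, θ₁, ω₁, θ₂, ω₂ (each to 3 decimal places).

apply F[0]=-1.517 → step 1: x=-0.002, v=-0.145, θ₁=0.046, ω₁=0.315, θ₂=0.016, ω₂=0.059
apply F[1]=+3.480 → step 2: x=-0.004, v=-0.044, θ₁=0.051, ω₁=0.137, θ₂=0.017, ω₂=0.045
apply F[2]=+2.588 → step 3: x=-0.004, v=0.021, θ₁=0.052, ω₁=0.037, θ₂=0.018, ω₂=0.030
apply F[3]=+2.375 → step 4: x=-0.003, v=0.078, θ₁=0.052, ω₁=-0.045, θ₂=0.019, ω₂=0.014
apply F[4]=+2.090 → step 5: x=-0.001, v=0.124, θ₁=0.051, ω₁=-0.106, θ₂=0.019, ω₂=-0.000
apply F[5]=+1.824 → step 6: x=0.002, v=0.161, θ₁=0.048, ω₁=-0.151, θ₂=0.019, ω₂=-0.014
apply F[6]=+1.573 → step 7: x=0.005, v=0.190, θ₁=0.045, ω₁=-0.182, θ₂=0.018, ω₂=-0.026
apply F[7]=+1.341 → step 8: x=0.009, v=0.213, θ₁=0.041, ω₁=-0.202, θ₂=0.017, ω₂=-0.037
apply F[8]=+1.126 → step 9: x=0.014, v=0.231, θ₁=0.037, ω₁=-0.214, θ₂=0.017, ω₂=-0.047
apply F[9]=+0.932 → step 10: x=0.018, v=0.244, θ₁=0.033, ω₁=-0.219, θ₂=0.016, ω₂=-0.055
apply F[10]=+0.754 → step 11: x=0.023, v=0.253, θ₁=0.028, ω₁=-0.219, θ₂=0.014, ω₂=-0.062
apply F[11]=+0.591 → step 12: x=0.029, v=0.258, θ₁=0.024, ω₁=-0.215, θ₂=0.013, ω₂=-0.068
apply F[12]=+0.445 → step 13: x=0.034, v=0.261, θ₁=0.020, ω₁=-0.208, θ₂=0.012, ω₂=-0.072
apply F[13]=+0.313 → step 14: x=0.039, v=0.261, θ₁=0.016, ω₁=-0.199, θ₂=0.010, ω₂=-0.075
apply F[14]=+0.193 → step 15: x=0.044, v=0.260, θ₁=0.012, ω₁=-0.188, θ₂=0.009, ω₂=-0.076
apply F[15]=+0.087 → step 16: x=0.049, v=0.256, θ₁=0.008, ω₁=-0.177, θ₂=0.007, ω₂=-0.077
apply F[16]=-0.010 → step 17: x=0.054, v=0.252, θ₁=0.005, ω₁=-0.165, θ₂=0.006, ω₂=-0.077
apply F[17]=-0.093 → step 18: x=0.059, v=0.246, θ₁=0.002, ω₁=-0.152, θ₂=0.004, ω₂=-0.077
apply F[18]=-0.170 → step 19: x=0.064, v=0.239, θ₁=-0.001, ω₁=-0.139, θ₂=0.003, ω₂=-0.075
apply F[19]=-0.235 → step 20: x=0.069, v=0.232, θ₁=-0.004, ω₁=-0.127, θ₂=0.001, ω₂=-0.073
apply F[20]=-0.293 → step 21: x=0.073, v=0.224, θ₁=-0.006, ω₁=-0.115, θ₂=-0.000, ω₂=-0.071
apply F[21]=-0.343 → step 22: x=0.078, v=0.216, θ₁=-0.009, ω₁=-0.103, θ₂=-0.002, ω₂=-0.068
apply F[22]=-0.386 → step 23: x=0.082, v=0.207, θ₁=-0.010, ω₁=-0.092, θ₂=-0.003, ω₂=-0.065
apply F[23]=-0.422 → step 24: x=0.086, v=0.199, θ₁=-0.012, ω₁=-0.082, θ₂=-0.004, ω₂=-0.061
apply F[24]=-0.453 → step 25: x=0.090, v=0.190, θ₁=-0.014, ω₁=-0.072, θ₂=-0.005, ω₂=-0.058
apply F[25]=-0.478 → step 26: x=0.094, v=0.181, θ₁=-0.015, ω₁=-0.062, θ₂=-0.007, ω₂=-0.054
apply F[26]=-0.498 → step 27: x=0.097, v=0.172, θ₁=-0.016, ω₁=-0.054, θ₂=-0.008, ω₂=-0.050
apply F[27]=-0.515 → step 28: x=0.101, v=0.163, θ₁=-0.017, ω₁=-0.046, θ₂=-0.009, ω₂=-0.047
apply F[28]=-0.528 → step 29: x=0.104, v=0.155, θ₁=-0.018, ω₁=-0.038, θ₂=-0.010, ω₂=-0.043
apply F[29]=-0.536 → step 30: x=0.107, v=0.146, θ₁=-0.019, ω₁=-0.031, θ₂=-0.010, ω₂=-0.039
apply F[30]=-0.543 → step 31: x=0.110, v=0.138, θ₁=-0.019, ω₁=-0.025, θ₂=-0.011, ω₂=-0.036
apply F[31]=-0.545 → step 32: x=0.112, v=0.130, θ₁=-0.020, ω₁=-0.020, θ₂=-0.012, ω₂=-0.032
apply F[32]=-0.547 → step 33: x=0.115, v=0.122, θ₁=-0.020, ω₁=-0.014, θ₂=-0.012, ω₂=-0.029
apply F[33]=-0.545 → step 34: x=0.117, v=0.114, θ₁=-0.020, ω₁=-0.010, θ₂=-0.013, ω₂=-0.025
apply F[34]=-0.543 → step 35: x=0.119, v=0.107, θ₁=-0.020, ω₁=-0.006, θ₂=-0.013, ω₂=-0.022
apply F[35]=-0.538 → step 36: x=0.121, v=0.100, θ₁=-0.021, ω₁=-0.002, θ₂=-0.014, ω₂=-0.019
apply F[36]=-0.532 → step 37: x=0.123, v=0.093, θ₁=-0.021, ω₁=0.001, θ₂=-0.014, ω₂=-0.016
apply F[37]=-0.525 → step 38: x=0.125, v=0.086, θ₁=-0.021, ω₁=0.004, θ₂=-0.014, ω₂=-0.013

Answer: x=0.125, v=0.086, θ₁=-0.021, ω₁=0.004, θ₂=-0.014, ω₂=-0.013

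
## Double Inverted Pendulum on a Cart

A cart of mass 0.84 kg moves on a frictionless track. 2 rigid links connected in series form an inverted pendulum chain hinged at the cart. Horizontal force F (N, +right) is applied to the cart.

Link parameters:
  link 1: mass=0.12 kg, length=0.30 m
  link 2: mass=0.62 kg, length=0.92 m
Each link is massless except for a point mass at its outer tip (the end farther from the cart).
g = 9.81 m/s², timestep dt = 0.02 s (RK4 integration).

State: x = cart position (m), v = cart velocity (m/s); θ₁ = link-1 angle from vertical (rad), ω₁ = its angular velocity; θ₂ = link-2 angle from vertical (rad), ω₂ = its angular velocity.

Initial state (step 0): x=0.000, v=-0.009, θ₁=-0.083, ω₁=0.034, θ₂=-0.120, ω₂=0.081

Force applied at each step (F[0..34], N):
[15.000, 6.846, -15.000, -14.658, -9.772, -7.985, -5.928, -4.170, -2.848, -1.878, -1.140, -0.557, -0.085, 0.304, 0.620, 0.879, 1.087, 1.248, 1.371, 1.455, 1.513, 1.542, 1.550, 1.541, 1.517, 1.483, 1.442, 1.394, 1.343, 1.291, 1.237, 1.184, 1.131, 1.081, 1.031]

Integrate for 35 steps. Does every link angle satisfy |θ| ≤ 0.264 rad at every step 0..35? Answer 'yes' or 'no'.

apply F[0]=+15.000 → step 1: x=0.004, v=0.360, θ₁=-0.094, ω₁=-1.159, θ₂=-0.119, ω₂=0.046
apply F[1]=+6.846 → step 2: x=0.012, v=0.539, θ₁=-0.123, ω₁=-1.790, θ₂=-0.118, ω₂=0.034
apply F[2]=-15.000 → step 3: x=0.020, v=0.209, θ₁=-0.150, ω₁=-0.874, θ₂=-0.117, ω₂=0.066
apply F[3]=-14.658 → step 4: x=0.021, v=-0.107, θ₁=-0.159, ω₁=-0.097, θ₂=-0.115, ω₂=0.129
apply F[4]=-9.772 → step 5: x=0.017, v=-0.309, θ₁=-0.158, ω₁=0.289, θ₂=-0.112, ω₂=0.197
apply F[5]=-7.985 → step 6: x=0.009, v=-0.470, θ₁=-0.149, ω₁=0.557, θ₂=-0.107, ω₂=0.261
apply F[6]=-5.928 → step 7: x=-0.001, v=-0.585, θ₁=-0.137, ω₁=0.708, θ₂=-0.102, ω₂=0.314
apply F[7]=-4.170 → step 8: x=-0.014, v=-0.662, θ₁=-0.122, ω₁=0.772, θ₂=-0.095, ω₂=0.355
apply F[8]=-2.848 → step 9: x=-0.028, v=-0.710, θ₁=-0.106, ω₁=0.781, θ₂=-0.087, ω₂=0.384
apply F[9]=-1.878 → step 10: x=-0.042, v=-0.738, θ₁=-0.091, ω₁=0.761, θ₂=-0.080, ω₂=0.404
apply F[10]=-1.140 → step 11: x=-0.057, v=-0.751, θ₁=-0.076, ω₁=0.723, θ₂=-0.071, ω₂=0.414
apply F[11]=-0.557 → step 12: x=-0.072, v=-0.753, θ₁=-0.062, ω₁=0.677, θ₂=-0.063, ω₂=0.417
apply F[12]=-0.085 → step 13: x=-0.087, v=-0.746, θ₁=-0.049, ω₁=0.627, θ₂=-0.055, ω₂=0.413
apply F[13]=+0.304 → step 14: x=-0.102, v=-0.731, θ₁=-0.037, ω₁=0.575, θ₂=-0.047, ω₂=0.403
apply F[14]=+0.620 → step 15: x=-0.116, v=-0.711, θ₁=-0.026, ω₁=0.523, θ₂=-0.039, ω₂=0.389
apply F[15]=+0.879 → step 16: x=-0.130, v=-0.687, θ₁=-0.016, ω₁=0.471, θ₂=-0.031, ω₂=0.372
apply F[16]=+1.087 → step 17: x=-0.144, v=-0.659, θ₁=-0.008, ω₁=0.422, θ₂=-0.024, ω₂=0.352
apply F[17]=+1.248 → step 18: x=-0.157, v=-0.628, θ₁=0.000, ω₁=0.374, θ₂=-0.017, ω₂=0.330
apply F[18]=+1.371 → step 19: x=-0.169, v=-0.596, θ₁=0.007, ω₁=0.329, θ₂=-0.011, ω₂=0.307
apply F[19]=+1.455 → step 20: x=-0.180, v=-0.564, θ₁=0.014, ω₁=0.288, θ₂=-0.005, ω₂=0.283
apply F[20]=+1.513 → step 21: x=-0.191, v=-0.530, θ₁=0.019, ω₁=0.249, θ₂=0.001, ω₂=0.260
apply F[21]=+1.542 → step 22: x=-0.202, v=-0.497, θ₁=0.024, ω₁=0.213, θ₂=0.006, ω₂=0.236
apply F[22]=+1.550 → step 23: x=-0.211, v=-0.465, θ₁=0.027, ω₁=0.181, θ₂=0.010, ω₂=0.213
apply F[23]=+1.541 → step 24: x=-0.220, v=-0.433, θ₁=0.031, ω₁=0.151, θ₂=0.014, ω₂=0.191
apply F[24]=+1.517 → step 25: x=-0.229, v=-0.403, θ₁=0.034, ω₁=0.125, θ₂=0.018, ω₂=0.169
apply F[25]=+1.483 → step 26: x=-0.236, v=-0.373, θ₁=0.036, ω₁=0.102, θ₂=0.021, ω₂=0.149
apply F[26]=+1.442 → step 27: x=-0.244, v=-0.345, θ₁=0.038, ω₁=0.081, θ₂=0.024, ω₂=0.130
apply F[27]=+1.394 → step 28: x=-0.250, v=-0.319, θ₁=0.039, ω₁=0.063, θ₂=0.026, ω₂=0.113
apply F[28]=+1.343 → step 29: x=-0.256, v=-0.294, θ₁=0.040, ω₁=0.047, θ₂=0.028, ω₂=0.097
apply F[29]=+1.291 → step 30: x=-0.262, v=-0.270, θ₁=0.041, ω₁=0.033, θ₂=0.030, ω₂=0.082
apply F[30]=+1.237 → step 31: x=-0.267, v=-0.248, θ₁=0.042, ω₁=0.021, θ₂=0.032, ω₂=0.068
apply F[31]=+1.184 → step 32: x=-0.272, v=-0.227, θ₁=0.042, ω₁=0.011, θ₂=0.033, ω₂=0.055
apply F[32]=+1.131 → step 33: x=-0.276, v=-0.207, θ₁=0.042, ω₁=0.002, θ₂=0.034, ω₂=0.044
apply F[33]=+1.081 → step 34: x=-0.280, v=-0.189, θ₁=0.042, ω₁=-0.006, θ₂=0.035, ω₂=0.034
apply F[34]=+1.031 → step 35: x=-0.284, v=-0.171, θ₁=0.042, ω₁=-0.012, θ₂=0.035, ω₂=0.024
Max |angle| over trajectory = 0.159 rad; bound = 0.264 → within bound.

Answer: yes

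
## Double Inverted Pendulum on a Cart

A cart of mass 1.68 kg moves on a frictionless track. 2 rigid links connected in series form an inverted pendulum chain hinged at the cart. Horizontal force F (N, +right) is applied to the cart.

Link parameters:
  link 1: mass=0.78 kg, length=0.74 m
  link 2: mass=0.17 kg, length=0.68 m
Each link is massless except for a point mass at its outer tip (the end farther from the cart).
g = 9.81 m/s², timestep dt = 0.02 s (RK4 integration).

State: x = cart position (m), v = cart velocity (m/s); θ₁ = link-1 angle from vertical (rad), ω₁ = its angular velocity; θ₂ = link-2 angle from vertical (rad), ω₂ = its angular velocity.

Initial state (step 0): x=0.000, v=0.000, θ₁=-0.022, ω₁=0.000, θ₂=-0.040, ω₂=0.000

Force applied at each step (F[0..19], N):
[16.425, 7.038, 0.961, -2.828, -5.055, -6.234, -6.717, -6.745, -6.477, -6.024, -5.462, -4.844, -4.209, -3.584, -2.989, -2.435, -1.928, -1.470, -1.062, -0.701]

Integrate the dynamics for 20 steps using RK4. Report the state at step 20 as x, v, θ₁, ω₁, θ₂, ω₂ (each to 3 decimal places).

Answer: x=-0.036, v=-0.411, θ₁=-0.030, ω₁=0.257, θ₂=-0.023, ω₂=0.114

Derivation:
apply F[0]=+16.425 → step 1: x=0.002, v=0.198, θ₁=-0.025, ω₁=-0.273, θ₂=-0.040, ω₂=-0.006
apply F[1]=+7.038 → step 2: x=0.007, v=0.285, θ₁=-0.031, ω₁=-0.397, θ₂=-0.040, ω₂=-0.010
apply F[2]=+0.961 → step 3: x=0.013, v=0.300, θ₁=-0.040, ω₁=-0.426, θ₂=-0.040, ω₂=-0.012
apply F[3]=-2.828 → step 4: x=0.018, v=0.271, θ₁=-0.048, ω₁=-0.399, θ₂=-0.041, ω₂=-0.011
apply F[4]=-5.055 → step 5: x=0.023, v=0.217, θ₁=-0.055, ω₁=-0.340, θ₂=-0.041, ω₂=-0.007
apply F[5]=-6.234 → step 6: x=0.027, v=0.149, θ₁=-0.061, ω₁=-0.265, θ₂=-0.041, ω₂=-0.001
apply F[6]=-6.717 → step 7: x=0.029, v=0.076, θ₁=-0.066, ω₁=-0.185, θ₂=-0.041, ω₂=0.008
apply F[7]=-6.745 → step 8: x=0.030, v=0.004, θ₁=-0.069, ω₁=-0.107, θ₂=-0.041, ω₂=0.017
apply F[8]=-6.477 → step 9: x=0.029, v=-0.065, θ₁=-0.070, ω₁=-0.034, θ₂=-0.040, ω₂=0.028
apply F[9]=-6.024 → step 10: x=0.027, v=-0.129, θ₁=-0.070, ω₁=0.032, θ₂=-0.040, ω₂=0.039
apply F[10]=-5.462 → step 11: x=0.024, v=-0.186, θ₁=-0.069, ω₁=0.089, θ₂=-0.039, ω₂=0.049
apply F[11]=-4.844 → step 12: x=0.020, v=-0.236, θ₁=-0.067, ω₁=0.136, θ₂=-0.038, ω₂=0.060
apply F[12]=-4.209 → step 13: x=0.015, v=-0.279, θ₁=-0.064, ω₁=0.175, θ₂=-0.036, ω₂=0.070
apply F[13]=-3.584 → step 14: x=0.009, v=-0.315, θ₁=-0.060, ω₁=0.206, θ₂=-0.035, ω₂=0.079
apply F[14]=-2.989 → step 15: x=0.002, v=-0.344, θ₁=-0.055, ω₁=0.228, θ₂=-0.033, ω₂=0.088
apply F[15]=-2.435 → step 16: x=-0.005, v=-0.367, θ₁=-0.051, ω₁=0.244, θ₂=-0.031, ω₂=0.095
apply F[16]=-1.928 → step 17: x=-0.012, v=-0.385, θ₁=-0.046, ω₁=0.254, θ₂=-0.029, ω₂=0.101
apply F[17]=-1.470 → step 18: x=-0.020, v=-0.398, θ₁=-0.041, ω₁=0.259, θ₂=-0.027, ω₂=0.107
apply F[18]=-1.062 → step 19: x=-0.028, v=-0.406, θ₁=-0.035, ω₁=0.260, θ₂=-0.025, ω₂=0.111
apply F[19]=-0.701 → step 20: x=-0.036, v=-0.411, θ₁=-0.030, ω₁=0.257, θ₂=-0.023, ω₂=0.114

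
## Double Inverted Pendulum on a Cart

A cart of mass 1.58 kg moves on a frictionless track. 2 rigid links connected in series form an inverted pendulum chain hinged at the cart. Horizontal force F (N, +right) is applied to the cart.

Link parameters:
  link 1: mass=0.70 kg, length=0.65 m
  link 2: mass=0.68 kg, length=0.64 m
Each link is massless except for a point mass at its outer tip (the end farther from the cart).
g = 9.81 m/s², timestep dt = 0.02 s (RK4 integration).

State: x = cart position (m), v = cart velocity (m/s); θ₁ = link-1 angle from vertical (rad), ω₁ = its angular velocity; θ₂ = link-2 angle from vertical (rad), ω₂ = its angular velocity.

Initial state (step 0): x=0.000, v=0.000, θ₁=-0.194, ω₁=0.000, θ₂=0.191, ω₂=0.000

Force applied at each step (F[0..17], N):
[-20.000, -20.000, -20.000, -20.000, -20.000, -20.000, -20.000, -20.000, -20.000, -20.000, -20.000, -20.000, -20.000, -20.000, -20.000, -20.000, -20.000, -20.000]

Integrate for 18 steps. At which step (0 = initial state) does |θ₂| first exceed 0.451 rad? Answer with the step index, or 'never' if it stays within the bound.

apply F[0]=-20.000 → step 1: x=-0.002, v=-0.219, θ₁=-0.192, ω₁=0.165, θ₂=0.193, ω₂=0.239
apply F[1]=-20.000 → step 2: x=-0.009, v=-0.438, θ₁=-0.187, ω₁=0.333, θ₂=0.201, ω₂=0.476
apply F[2]=-20.000 → step 3: x=-0.020, v=-0.659, θ₁=-0.179, ω₁=0.508, θ₂=0.212, ω₂=0.711
apply F[3]=-20.000 → step 4: x=-0.035, v=-0.883, θ₁=-0.167, ω₁=0.695, θ₂=0.229, ω₂=0.941
apply F[4]=-20.000 → step 5: x=-0.055, v=-1.110, θ₁=-0.151, ω₁=0.896, θ₂=0.250, ω₂=1.166
apply F[5]=-20.000 → step 6: x=-0.080, v=-1.341, θ₁=-0.131, ω₁=1.116, θ₂=0.275, ω₂=1.380
apply F[6]=-20.000 → step 7: x=-0.109, v=-1.577, θ₁=-0.106, ω₁=1.359, θ₂=0.305, ω₂=1.582
apply F[7]=-20.000 → step 8: x=-0.143, v=-1.819, θ₁=-0.076, ω₁=1.630, θ₂=0.339, ω₂=1.767
apply F[8]=-20.000 → step 9: x=-0.182, v=-2.065, θ₁=-0.041, ω₁=1.933, θ₂=0.376, ω₂=1.927
apply F[9]=-20.000 → step 10: x=-0.225, v=-2.316, θ₁=0.001, ω₁=2.271, θ₂=0.416, ω₂=2.057
apply F[10]=-20.000 → step 11: x=-0.274, v=-2.571, θ₁=0.050, ω₁=2.647, θ₂=0.458, ω₂=2.148
apply F[11]=-20.000 → step 12: x=-0.328, v=-2.826, θ₁=0.107, ω₁=3.060, θ₂=0.501, ω₂=2.193
apply F[12]=-20.000 → step 13: x=-0.387, v=-3.078, θ₁=0.173, ω₁=3.507, θ₂=0.545, ω₂=2.184
apply F[13]=-20.000 → step 14: x=-0.451, v=-3.320, θ₁=0.248, ω₁=3.979, θ₂=0.588, ω₂=2.119
apply F[14]=-20.000 → step 15: x=-0.520, v=-3.543, θ₁=0.332, ω₁=4.461, θ₂=0.629, ω₂=2.002
apply F[15]=-20.000 → step 16: x=-0.593, v=-3.736, θ₁=0.426, ω₁=4.929, θ₂=0.668, ω₂=1.850
apply F[16]=-20.000 → step 17: x=-0.669, v=-3.889, θ₁=0.529, ω₁=5.358, θ₂=0.703, ω₂=1.692
apply F[17]=-20.000 → step 18: x=-0.748, v=-3.995, θ₁=0.640, ω₁=5.725, θ₂=0.736, ω₂=1.565
|θ₂| = 0.458 > 0.451 first at step 11.

Answer: 11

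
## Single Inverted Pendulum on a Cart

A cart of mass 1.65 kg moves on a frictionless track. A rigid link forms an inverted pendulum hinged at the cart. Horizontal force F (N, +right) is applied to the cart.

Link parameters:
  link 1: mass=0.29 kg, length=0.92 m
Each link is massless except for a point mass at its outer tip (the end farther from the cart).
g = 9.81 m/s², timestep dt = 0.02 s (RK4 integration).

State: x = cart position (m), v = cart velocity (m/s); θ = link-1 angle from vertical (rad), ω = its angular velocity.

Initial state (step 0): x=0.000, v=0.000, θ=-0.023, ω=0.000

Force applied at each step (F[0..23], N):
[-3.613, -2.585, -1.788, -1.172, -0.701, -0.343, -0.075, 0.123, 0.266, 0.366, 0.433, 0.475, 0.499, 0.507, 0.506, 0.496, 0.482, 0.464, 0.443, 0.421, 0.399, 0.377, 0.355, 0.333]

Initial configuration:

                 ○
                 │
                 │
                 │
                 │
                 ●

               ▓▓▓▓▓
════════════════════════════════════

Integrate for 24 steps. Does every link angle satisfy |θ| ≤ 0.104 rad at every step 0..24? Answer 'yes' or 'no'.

Answer: yes

Derivation:
apply F[0]=-3.613 → step 1: x=-0.000, v=-0.043, θ=-0.023, ω=0.042
apply F[1]=-2.585 → step 2: x=-0.002, v=-0.074, θ=-0.021, ω=0.070
apply F[2]=-1.788 → step 3: x=-0.003, v=-0.095, θ=-0.020, ω=0.089
apply F[3]=-1.172 → step 4: x=-0.005, v=-0.108, θ=-0.018, ω=0.099
apply F[4]=-0.701 → step 5: x=-0.008, v=-0.116, θ=-0.016, ω=0.104
apply F[5]=-0.343 → step 6: x=-0.010, v=-0.120, θ=-0.014, ω=0.105
apply F[6]=-0.075 → step 7: x=-0.012, v=-0.120, θ=-0.012, ω=0.103
apply F[7]=+0.123 → step 8: x=-0.015, v=-0.118, θ=-0.010, ω=0.099
apply F[8]=+0.266 → step 9: x=-0.017, v=-0.115, θ=-0.008, ω=0.093
apply F[9]=+0.366 → step 10: x=-0.019, v=-0.110, θ=-0.006, ω=0.086
apply F[10]=+0.433 → step 11: x=-0.021, v=-0.105, θ=-0.004, ω=0.079
apply F[11]=+0.475 → step 12: x=-0.023, v=-0.099, θ=-0.003, ω=0.072
apply F[12]=+0.499 → step 13: x=-0.025, v=-0.093, θ=-0.002, ω=0.065
apply F[13]=+0.507 → step 14: x=-0.027, v=-0.086, θ=-0.000, ω=0.058
apply F[14]=+0.506 → step 15: x=-0.029, v=-0.080, θ=0.001, ω=0.052
apply F[15]=+0.496 → step 16: x=-0.030, v=-0.074, θ=0.002, ω=0.045
apply F[16]=+0.482 → step 17: x=-0.032, v=-0.069, θ=0.003, ω=0.040
apply F[17]=+0.464 → step 18: x=-0.033, v=-0.063, θ=0.003, ω=0.034
apply F[18]=+0.443 → step 19: x=-0.034, v=-0.058, θ=0.004, ω=0.029
apply F[19]=+0.421 → step 20: x=-0.035, v=-0.053, θ=0.005, ω=0.025
apply F[20]=+0.399 → step 21: x=-0.036, v=-0.048, θ=0.005, ω=0.021
apply F[21]=+0.377 → step 22: x=-0.037, v=-0.044, θ=0.005, ω=0.017
apply F[22]=+0.355 → step 23: x=-0.038, v=-0.040, θ=0.006, ω=0.014
apply F[23]=+0.333 → step 24: x=-0.039, v=-0.036, θ=0.006, ω=0.011
Max |angle| over trajectory = 0.023 rad; bound = 0.104 → within bound.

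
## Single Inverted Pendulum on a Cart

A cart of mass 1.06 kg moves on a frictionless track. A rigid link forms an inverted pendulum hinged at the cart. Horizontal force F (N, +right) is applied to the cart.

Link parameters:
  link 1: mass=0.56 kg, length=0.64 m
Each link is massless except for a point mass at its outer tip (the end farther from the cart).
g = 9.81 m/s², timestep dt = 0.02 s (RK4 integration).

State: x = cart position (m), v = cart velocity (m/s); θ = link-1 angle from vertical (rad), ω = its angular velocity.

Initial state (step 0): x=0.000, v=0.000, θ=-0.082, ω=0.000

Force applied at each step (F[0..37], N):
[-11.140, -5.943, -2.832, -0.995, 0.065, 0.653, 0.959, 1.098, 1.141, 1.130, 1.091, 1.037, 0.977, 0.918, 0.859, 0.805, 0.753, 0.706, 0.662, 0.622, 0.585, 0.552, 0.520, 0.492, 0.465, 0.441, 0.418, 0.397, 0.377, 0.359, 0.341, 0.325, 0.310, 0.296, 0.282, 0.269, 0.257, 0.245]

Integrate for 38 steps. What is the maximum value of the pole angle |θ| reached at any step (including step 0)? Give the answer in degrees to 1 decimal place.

apply F[0]=-11.140 → step 1: x=-0.002, v=-0.201, θ=-0.079, ω=0.288
apply F[1]=-5.943 → step 2: x=-0.007, v=-0.305, θ=-0.072, ω=0.427
apply F[2]=-2.832 → step 3: x=-0.014, v=-0.352, θ=-0.063, ω=0.479
apply F[3]=-0.995 → step 4: x=-0.021, v=-0.364, θ=-0.053, ω=0.481
apply F[4]=+0.065 → step 5: x=-0.028, v=-0.358, θ=-0.044, ω=0.457
apply F[5]=+0.653 → step 6: x=-0.035, v=-0.342, θ=-0.035, ω=0.419
apply F[6]=+0.959 → step 7: x=-0.042, v=-0.321, θ=-0.027, ω=0.376
apply F[7]=+1.098 → step 8: x=-0.048, v=-0.298, θ=-0.020, ω=0.333
apply F[8]=+1.141 → step 9: x=-0.054, v=-0.274, θ=-0.014, ω=0.291
apply F[9]=+1.130 → step 10: x=-0.059, v=-0.252, θ=-0.008, ω=0.253
apply F[10]=+1.091 → step 11: x=-0.064, v=-0.231, θ=-0.004, ω=0.218
apply F[11]=+1.037 → step 12: x=-0.068, v=-0.211, θ=0.000, ω=0.187
apply F[12]=+0.977 → step 13: x=-0.072, v=-0.193, θ=0.004, ω=0.159
apply F[13]=+0.918 → step 14: x=-0.076, v=-0.176, θ=0.007, ω=0.134
apply F[14]=+0.859 → step 15: x=-0.079, v=-0.160, θ=0.009, ω=0.112
apply F[15]=+0.805 → step 16: x=-0.082, v=-0.146, θ=0.011, ω=0.093
apply F[16]=+0.753 → step 17: x=-0.085, v=-0.133, θ=0.013, ω=0.077
apply F[17]=+0.706 → step 18: x=-0.088, v=-0.121, θ=0.014, ω=0.062
apply F[18]=+0.662 → step 19: x=-0.090, v=-0.111, θ=0.015, ω=0.050
apply F[19]=+0.622 → step 20: x=-0.092, v=-0.100, θ=0.016, ω=0.039
apply F[20]=+0.585 → step 21: x=-0.094, v=-0.091, θ=0.017, ω=0.030
apply F[21]=+0.552 → step 22: x=-0.096, v=-0.082, θ=0.017, ω=0.021
apply F[22]=+0.520 → step 23: x=-0.097, v=-0.074, θ=0.018, ω=0.014
apply F[23]=+0.492 → step 24: x=-0.099, v=-0.067, θ=0.018, ω=0.008
apply F[24]=+0.465 → step 25: x=-0.100, v=-0.060, θ=0.018, ω=0.003
apply F[25]=+0.441 → step 26: x=-0.101, v=-0.054, θ=0.018, ω=-0.001
apply F[26]=+0.418 → step 27: x=-0.102, v=-0.048, θ=0.018, ω=-0.005
apply F[27]=+0.397 → step 28: x=-0.103, v=-0.042, θ=0.018, ω=-0.009
apply F[28]=+0.377 → step 29: x=-0.104, v=-0.037, θ=0.018, ω=-0.011
apply F[29]=+0.359 → step 30: x=-0.104, v=-0.032, θ=0.018, ω=-0.014
apply F[30]=+0.341 → step 31: x=-0.105, v=-0.027, θ=0.017, ω=-0.015
apply F[31]=+0.325 → step 32: x=-0.105, v=-0.023, θ=0.017, ω=-0.017
apply F[32]=+0.310 → step 33: x=-0.106, v=-0.019, θ=0.017, ω=-0.018
apply F[33]=+0.296 → step 34: x=-0.106, v=-0.015, θ=0.016, ω=-0.019
apply F[34]=+0.282 → step 35: x=-0.107, v=-0.011, θ=0.016, ω=-0.020
apply F[35]=+0.269 → step 36: x=-0.107, v=-0.008, θ=0.015, ω=-0.021
apply F[36]=+0.257 → step 37: x=-0.107, v=-0.005, θ=0.015, ω=-0.021
apply F[37]=+0.245 → step 38: x=-0.107, v=-0.001, θ=0.015, ω=-0.022
Max |angle| over trajectory = 0.082 rad = 4.7°.

Answer: 4.7°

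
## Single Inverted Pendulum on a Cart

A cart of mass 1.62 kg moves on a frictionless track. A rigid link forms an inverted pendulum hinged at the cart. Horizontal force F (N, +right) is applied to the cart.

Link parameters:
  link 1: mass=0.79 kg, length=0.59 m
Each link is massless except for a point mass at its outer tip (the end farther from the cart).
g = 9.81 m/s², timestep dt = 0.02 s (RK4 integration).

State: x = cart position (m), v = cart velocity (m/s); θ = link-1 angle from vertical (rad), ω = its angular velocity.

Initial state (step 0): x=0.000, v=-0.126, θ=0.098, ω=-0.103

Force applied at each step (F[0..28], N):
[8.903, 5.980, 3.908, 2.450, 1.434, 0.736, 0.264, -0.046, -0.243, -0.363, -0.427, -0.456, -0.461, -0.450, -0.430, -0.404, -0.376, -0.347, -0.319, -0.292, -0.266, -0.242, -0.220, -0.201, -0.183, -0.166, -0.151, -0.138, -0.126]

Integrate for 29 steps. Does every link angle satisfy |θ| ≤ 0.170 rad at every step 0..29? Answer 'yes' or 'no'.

apply F[0]=+8.903 → step 1: x=-0.002, v=-0.026, θ=0.095, ω=-0.240
apply F[1]=+5.980 → step 2: x=-0.001, v=0.039, θ=0.089, ω=-0.319
apply F[2]=+3.908 → step 3: x=-0.000, v=0.079, θ=0.082, ω=-0.358
apply F[3]=+2.450 → step 4: x=0.002, v=0.102, θ=0.075, ω=-0.371
apply F[4]=+1.434 → step 5: x=0.004, v=0.113, θ=0.068, ω=-0.365
apply F[5]=+0.736 → step 6: x=0.006, v=0.116, θ=0.060, ω=-0.349
apply F[6]=+0.264 → step 7: x=0.008, v=0.114, θ=0.054, ω=-0.327
apply F[7]=-0.046 → step 8: x=0.011, v=0.108, θ=0.047, ω=-0.301
apply F[8]=-0.243 → step 9: x=0.013, v=0.101, θ=0.042, ω=-0.274
apply F[9]=-0.363 → step 10: x=0.015, v=0.093, θ=0.036, ω=-0.247
apply F[10]=-0.427 → step 11: x=0.016, v=0.084, θ=0.032, ω=-0.221
apply F[11]=-0.456 → step 12: x=0.018, v=0.076, θ=0.028, ω=-0.197
apply F[12]=-0.461 → step 13: x=0.019, v=0.068, θ=0.024, ω=-0.175
apply F[13]=-0.450 → step 14: x=0.021, v=0.060, θ=0.021, ω=-0.154
apply F[14]=-0.430 → step 15: x=0.022, v=0.053, θ=0.018, ω=-0.136
apply F[15]=-0.404 → step 16: x=0.023, v=0.046, θ=0.015, ω=-0.119
apply F[16]=-0.376 → step 17: x=0.024, v=0.040, θ=0.013, ω=-0.104
apply F[17]=-0.347 → step 18: x=0.024, v=0.035, θ=0.011, ω=-0.091
apply F[18]=-0.319 → step 19: x=0.025, v=0.030, θ=0.009, ω=-0.079
apply F[19]=-0.292 → step 20: x=0.026, v=0.026, θ=0.008, ω=-0.069
apply F[20]=-0.266 → step 21: x=0.026, v=0.022, θ=0.007, ω=-0.060
apply F[21]=-0.242 → step 22: x=0.027, v=0.018, θ=0.005, ω=-0.052
apply F[22]=-0.220 → step 23: x=0.027, v=0.015, θ=0.004, ω=-0.045
apply F[23]=-0.201 → step 24: x=0.027, v=0.012, θ=0.004, ω=-0.039
apply F[24]=-0.183 → step 25: x=0.027, v=0.010, θ=0.003, ω=-0.033
apply F[25]=-0.166 → step 26: x=0.028, v=0.007, θ=0.002, ω=-0.029
apply F[26]=-0.151 → step 27: x=0.028, v=0.005, θ=0.002, ω=-0.025
apply F[27]=-0.138 → step 28: x=0.028, v=0.003, θ=0.001, ω=-0.021
apply F[28]=-0.126 → step 29: x=0.028, v=0.002, θ=0.001, ω=-0.018
Max |angle| over trajectory = 0.098 rad; bound = 0.170 → within bound.

Answer: yes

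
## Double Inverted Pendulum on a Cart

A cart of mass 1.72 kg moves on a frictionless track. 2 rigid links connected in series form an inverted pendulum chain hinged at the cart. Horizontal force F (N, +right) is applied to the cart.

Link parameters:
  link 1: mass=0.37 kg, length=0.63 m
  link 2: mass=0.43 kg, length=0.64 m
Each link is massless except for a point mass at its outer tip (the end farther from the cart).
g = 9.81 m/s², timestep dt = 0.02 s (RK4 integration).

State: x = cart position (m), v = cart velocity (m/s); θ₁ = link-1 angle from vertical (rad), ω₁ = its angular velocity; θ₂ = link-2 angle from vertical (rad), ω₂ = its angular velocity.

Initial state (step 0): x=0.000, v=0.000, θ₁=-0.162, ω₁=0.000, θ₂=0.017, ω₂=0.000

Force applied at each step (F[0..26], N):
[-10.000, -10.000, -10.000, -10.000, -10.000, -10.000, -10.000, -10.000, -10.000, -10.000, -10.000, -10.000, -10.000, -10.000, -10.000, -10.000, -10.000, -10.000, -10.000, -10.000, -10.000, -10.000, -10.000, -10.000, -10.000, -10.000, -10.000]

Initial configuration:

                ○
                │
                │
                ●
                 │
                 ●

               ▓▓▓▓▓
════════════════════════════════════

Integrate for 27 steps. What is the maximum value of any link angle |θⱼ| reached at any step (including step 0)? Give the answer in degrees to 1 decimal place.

Answer: 60.1°

Derivation:
apply F[0]=-10.000 → step 1: x=-0.001, v=-0.101, θ₁=-0.162, ω₁=0.043, θ₂=0.018, ω₂=0.122
apply F[1]=-10.000 → step 2: x=-0.004, v=-0.202, θ₁=-0.160, ω₁=0.086, θ₂=0.022, ω₂=0.245
apply F[2]=-10.000 → step 3: x=-0.009, v=-0.304, θ₁=-0.158, ω₁=0.128, θ₂=0.028, ω₂=0.369
apply F[3]=-10.000 → step 4: x=-0.016, v=-0.406, θ₁=-0.155, ω₁=0.172, θ₂=0.037, ω₂=0.496
apply F[4]=-10.000 → step 5: x=-0.025, v=-0.508, θ₁=-0.151, ω₁=0.216, θ₂=0.048, ω₂=0.626
apply F[5]=-10.000 → step 6: x=-0.037, v=-0.610, θ₁=-0.147, ω₁=0.260, θ₂=0.062, ω₂=0.760
apply F[6]=-10.000 → step 7: x=-0.050, v=-0.714, θ₁=-0.141, ω₁=0.306, θ₂=0.078, ω₂=0.898
apply F[7]=-10.000 → step 8: x=-0.065, v=-0.818, θ₁=-0.134, ω₁=0.353, θ₂=0.098, ω₂=1.041
apply F[8]=-10.000 → step 9: x=-0.082, v=-0.923, θ₁=-0.127, ω₁=0.402, θ₂=0.120, ω₂=1.190
apply F[9]=-10.000 → step 10: x=-0.102, v=-1.029, θ₁=-0.118, ω₁=0.454, θ₂=0.145, ω₂=1.345
apply F[10]=-10.000 → step 11: x=-0.124, v=-1.136, θ₁=-0.109, ω₁=0.509, θ₂=0.174, ω₂=1.505
apply F[11]=-10.000 → step 12: x=-0.147, v=-1.244, θ₁=-0.098, ω₁=0.569, θ₂=0.206, ω₂=1.670
apply F[12]=-10.000 → step 13: x=-0.173, v=-1.354, θ₁=-0.086, ω₁=0.635, θ₂=0.241, ω₂=1.840
apply F[13]=-10.000 → step 14: x=-0.202, v=-1.464, θ₁=-0.072, ω₁=0.710, θ₂=0.279, ω₂=2.014
apply F[14]=-10.000 → step 15: x=-0.232, v=-1.576, θ₁=-0.057, ω₁=0.794, θ₂=0.321, ω₂=2.189
apply F[15]=-10.000 → step 16: x=-0.265, v=-1.689, θ₁=-0.040, ω₁=0.891, θ₂=0.367, ω₂=2.366
apply F[16]=-10.000 → step 17: x=-0.300, v=-1.804, θ₁=-0.022, ω₁=1.003, θ₂=0.416, ω₂=2.540
apply F[17]=-10.000 → step 18: x=-0.337, v=-1.919, θ₁=-0.000, ω₁=1.133, θ₂=0.468, ω₂=2.710
apply F[18]=-10.000 → step 19: x=-0.376, v=-2.036, θ₁=0.024, ω₁=1.283, θ₂=0.524, ω₂=2.872
apply F[19]=-10.000 → step 20: x=-0.418, v=-2.154, θ₁=0.051, ω₁=1.457, θ₂=0.583, ω₂=3.023
apply F[20]=-10.000 → step 21: x=-0.463, v=-2.273, θ₁=0.082, ω₁=1.657, θ₂=0.645, ω₂=3.158
apply F[21]=-10.000 → step 22: x=-0.509, v=-2.392, θ₁=0.118, ω₁=1.885, θ₂=0.709, ω₂=3.273
apply F[22]=-10.000 → step 23: x=-0.558, v=-2.511, θ₁=0.158, ω₁=2.143, θ₂=0.776, ω₂=3.363
apply F[23]=-10.000 → step 24: x=-0.610, v=-2.630, θ₁=0.204, ω₁=2.433, θ₂=0.844, ω₂=3.422
apply F[24]=-10.000 → step 25: x=-0.663, v=-2.747, θ₁=0.255, ω₁=2.753, θ₂=0.912, ω₂=3.444
apply F[25]=-10.000 → step 26: x=-0.719, v=-2.862, θ₁=0.314, ω₁=3.105, θ₂=0.981, ω₂=3.421
apply F[26]=-10.000 → step 27: x=-0.778, v=-2.972, θ₁=0.380, ω₁=3.485, θ₂=1.049, ω₂=3.346
Max |angle| over trajectory = 1.049 rad = 60.1°.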